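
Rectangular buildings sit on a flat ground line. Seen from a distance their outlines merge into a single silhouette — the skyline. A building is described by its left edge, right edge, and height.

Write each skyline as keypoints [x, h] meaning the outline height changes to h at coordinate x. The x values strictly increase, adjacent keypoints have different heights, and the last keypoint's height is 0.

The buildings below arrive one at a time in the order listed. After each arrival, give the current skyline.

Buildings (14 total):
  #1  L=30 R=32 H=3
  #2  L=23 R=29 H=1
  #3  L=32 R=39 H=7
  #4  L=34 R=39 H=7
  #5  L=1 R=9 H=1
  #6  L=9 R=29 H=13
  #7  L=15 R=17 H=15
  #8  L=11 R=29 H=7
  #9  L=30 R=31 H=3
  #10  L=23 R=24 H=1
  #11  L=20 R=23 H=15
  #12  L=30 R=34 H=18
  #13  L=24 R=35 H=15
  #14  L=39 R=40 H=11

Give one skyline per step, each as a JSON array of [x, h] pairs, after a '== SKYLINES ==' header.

== SKYLINES ==
[[30,3],[32,0]]
[[23,1],[29,0],[30,3],[32,0]]
[[23,1],[29,0],[30,3],[32,7],[39,0]]
[[23,1],[29,0],[30,3],[32,7],[39,0]]
[[1,1],[9,0],[23,1],[29,0],[30,3],[32,7],[39,0]]
[[1,1],[9,13],[29,0],[30,3],[32,7],[39,0]]
[[1,1],[9,13],[15,15],[17,13],[29,0],[30,3],[32,7],[39,0]]
[[1,1],[9,13],[15,15],[17,13],[29,0],[30,3],[32,7],[39,0]]
[[1,1],[9,13],[15,15],[17,13],[29,0],[30,3],[32,7],[39,0]]
[[1,1],[9,13],[15,15],[17,13],[29,0],[30,3],[32,7],[39,0]]
[[1,1],[9,13],[15,15],[17,13],[20,15],[23,13],[29,0],[30,3],[32,7],[39,0]]
[[1,1],[9,13],[15,15],[17,13],[20,15],[23,13],[29,0],[30,18],[34,7],[39,0]]
[[1,1],[9,13],[15,15],[17,13],[20,15],[23,13],[24,15],[30,18],[34,15],[35,7],[39,0]]
[[1,1],[9,13],[15,15],[17,13],[20,15],[23,13],[24,15],[30,18],[34,15],[35,7],[39,11],[40,0]]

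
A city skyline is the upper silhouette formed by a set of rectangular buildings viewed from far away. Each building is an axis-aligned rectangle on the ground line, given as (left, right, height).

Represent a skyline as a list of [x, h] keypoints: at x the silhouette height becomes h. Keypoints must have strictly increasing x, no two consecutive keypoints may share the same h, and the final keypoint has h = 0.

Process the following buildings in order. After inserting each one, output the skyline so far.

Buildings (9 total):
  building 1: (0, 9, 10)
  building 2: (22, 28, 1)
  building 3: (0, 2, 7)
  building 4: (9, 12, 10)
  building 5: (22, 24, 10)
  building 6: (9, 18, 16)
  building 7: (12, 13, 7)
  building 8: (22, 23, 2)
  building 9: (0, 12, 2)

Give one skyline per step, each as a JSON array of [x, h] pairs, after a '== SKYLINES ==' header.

== SKYLINES ==
[[0,10],[9,0]]
[[0,10],[9,0],[22,1],[28,0]]
[[0,10],[9,0],[22,1],[28,0]]
[[0,10],[12,0],[22,1],[28,0]]
[[0,10],[12,0],[22,10],[24,1],[28,0]]
[[0,10],[9,16],[18,0],[22,10],[24,1],[28,0]]
[[0,10],[9,16],[18,0],[22,10],[24,1],[28,0]]
[[0,10],[9,16],[18,0],[22,10],[24,1],[28,0]]
[[0,10],[9,16],[18,0],[22,10],[24,1],[28,0]]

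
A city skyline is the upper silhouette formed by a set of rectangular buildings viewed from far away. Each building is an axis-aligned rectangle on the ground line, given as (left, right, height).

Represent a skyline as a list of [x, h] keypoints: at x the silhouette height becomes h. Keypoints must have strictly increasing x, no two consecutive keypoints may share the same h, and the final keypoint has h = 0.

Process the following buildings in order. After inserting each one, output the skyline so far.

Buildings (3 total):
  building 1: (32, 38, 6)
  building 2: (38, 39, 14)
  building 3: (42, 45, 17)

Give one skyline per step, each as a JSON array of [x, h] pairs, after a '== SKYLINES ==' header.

== SKYLINES ==
[[32,6],[38,0]]
[[32,6],[38,14],[39,0]]
[[32,6],[38,14],[39,0],[42,17],[45,0]]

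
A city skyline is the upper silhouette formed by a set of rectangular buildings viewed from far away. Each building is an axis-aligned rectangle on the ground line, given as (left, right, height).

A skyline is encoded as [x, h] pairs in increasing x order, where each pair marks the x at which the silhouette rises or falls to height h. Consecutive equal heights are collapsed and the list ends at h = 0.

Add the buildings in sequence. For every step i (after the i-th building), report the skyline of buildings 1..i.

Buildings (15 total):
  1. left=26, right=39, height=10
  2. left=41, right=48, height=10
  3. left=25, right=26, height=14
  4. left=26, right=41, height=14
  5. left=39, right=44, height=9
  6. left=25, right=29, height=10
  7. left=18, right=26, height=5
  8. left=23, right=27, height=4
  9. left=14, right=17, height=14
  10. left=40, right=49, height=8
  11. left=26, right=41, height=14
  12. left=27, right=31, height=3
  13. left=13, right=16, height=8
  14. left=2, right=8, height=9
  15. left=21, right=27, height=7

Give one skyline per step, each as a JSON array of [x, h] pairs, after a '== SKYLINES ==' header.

== SKYLINES ==
[[26,10],[39,0]]
[[26,10],[39,0],[41,10],[48,0]]
[[25,14],[26,10],[39,0],[41,10],[48,0]]
[[25,14],[41,10],[48,0]]
[[25,14],[41,10],[48,0]]
[[25,14],[41,10],[48,0]]
[[18,5],[25,14],[41,10],[48,0]]
[[18,5],[25,14],[41,10],[48,0]]
[[14,14],[17,0],[18,5],[25,14],[41,10],[48,0]]
[[14,14],[17,0],[18,5],[25,14],[41,10],[48,8],[49,0]]
[[14,14],[17,0],[18,5],[25,14],[41,10],[48,8],[49,0]]
[[14,14],[17,0],[18,5],[25,14],[41,10],[48,8],[49,0]]
[[13,8],[14,14],[17,0],[18,5],[25,14],[41,10],[48,8],[49,0]]
[[2,9],[8,0],[13,8],[14,14],[17,0],[18,5],[25,14],[41,10],[48,8],[49,0]]
[[2,9],[8,0],[13,8],[14,14],[17,0],[18,5],[21,7],[25,14],[41,10],[48,8],[49,0]]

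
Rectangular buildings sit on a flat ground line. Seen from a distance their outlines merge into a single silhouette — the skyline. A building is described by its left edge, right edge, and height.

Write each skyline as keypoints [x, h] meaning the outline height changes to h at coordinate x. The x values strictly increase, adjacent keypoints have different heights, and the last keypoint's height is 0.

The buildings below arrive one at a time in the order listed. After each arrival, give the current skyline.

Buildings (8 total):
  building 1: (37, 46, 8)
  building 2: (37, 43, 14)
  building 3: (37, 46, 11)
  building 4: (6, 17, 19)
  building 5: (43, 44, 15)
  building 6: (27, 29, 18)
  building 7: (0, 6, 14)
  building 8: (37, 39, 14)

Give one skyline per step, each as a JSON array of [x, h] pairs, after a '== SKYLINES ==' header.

== SKYLINES ==
[[37,8],[46,0]]
[[37,14],[43,8],[46,0]]
[[37,14],[43,11],[46,0]]
[[6,19],[17,0],[37,14],[43,11],[46,0]]
[[6,19],[17,0],[37,14],[43,15],[44,11],[46,0]]
[[6,19],[17,0],[27,18],[29,0],[37,14],[43,15],[44,11],[46,0]]
[[0,14],[6,19],[17,0],[27,18],[29,0],[37,14],[43,15],[44,11],[46,0]]
[[0,14],[6,19],[17,0],[27,18],[29,0],[37,14],[43,15],[44,11],[46,0]]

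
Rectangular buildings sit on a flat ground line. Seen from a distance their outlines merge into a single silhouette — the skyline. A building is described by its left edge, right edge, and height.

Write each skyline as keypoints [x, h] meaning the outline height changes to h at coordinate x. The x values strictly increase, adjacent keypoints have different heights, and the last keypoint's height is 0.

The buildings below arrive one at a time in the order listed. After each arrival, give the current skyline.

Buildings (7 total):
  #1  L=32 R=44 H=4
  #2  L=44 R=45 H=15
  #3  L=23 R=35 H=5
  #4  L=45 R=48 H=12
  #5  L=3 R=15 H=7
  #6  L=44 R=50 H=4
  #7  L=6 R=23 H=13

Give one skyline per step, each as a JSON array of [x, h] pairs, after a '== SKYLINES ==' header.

== SKYLINES ==
[[32,4],[44,0]]
[[32,4],[44,15],[45,0]]
[[23,5],[35,4],[44,15],[45,0]]
[[23,5],[35,4],[44,15],[45,12],[48,0]]
[[3,7],[15,0],[23,5],[35,4],[44,15],[45,12],[48,0]]
[[3,7],[15,0],[23,5],[35,4],[44,15],[45,12],[48,4],[50,0]]
[[3,7],[6,13],[23,5],[35,4],[44,15],[45,12],[48,4],[50,0]]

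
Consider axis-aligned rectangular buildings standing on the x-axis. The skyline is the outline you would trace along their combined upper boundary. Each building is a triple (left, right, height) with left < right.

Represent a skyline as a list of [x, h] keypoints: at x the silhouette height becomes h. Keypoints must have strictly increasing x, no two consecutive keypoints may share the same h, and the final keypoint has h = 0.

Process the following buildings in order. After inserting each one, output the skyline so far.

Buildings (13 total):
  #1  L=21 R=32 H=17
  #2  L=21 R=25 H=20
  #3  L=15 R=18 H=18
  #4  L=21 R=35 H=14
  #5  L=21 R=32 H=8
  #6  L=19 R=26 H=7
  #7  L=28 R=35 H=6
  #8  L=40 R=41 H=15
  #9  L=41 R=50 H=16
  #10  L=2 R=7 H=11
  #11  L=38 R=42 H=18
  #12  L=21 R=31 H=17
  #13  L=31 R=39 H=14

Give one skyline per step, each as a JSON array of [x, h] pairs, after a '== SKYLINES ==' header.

== SKYLINES ==
[[21,17],[32,0]]
[[21,20],[25,17],[32,0]]
[[15,18],[18,0],[21,20],[25,17],[32,0]]
[[15,18],[18,0],[21,20],[25,17],[32,14],[35,0]]
[[15,18],[18,0],[21,20],[25,17],[32,14],[35,0]]
[[15,18],[18,0],[19,7],[21,20],[25,17],[32,14],[35,0]]
[[15,18],[18,0],[19,7],[21,20],[25,17],[32,14],[35,0]]
[[15,18],[18,0],[19,7],[21,20],[25,17],[32,14],[35,0],[40,15],[41,0]]
[[15,18],[18,0],[19,7],[21,20],[25,17],[32,14],[35,0],[40,15],[41,16],[50,0]]
[[2,11],[7,0],[15,18],[18,0],[19,7],[21,20],[25,17],[32,14],[35,0],[40,15],[41,16],[50,0]]
[[2,11],[7,0],[15,18],[18,0],[19,7],[21,20],[25,17],[32,14],[35,0],[38,18],[42,16],[50,0]]
[[2,11],[7,0],[15,18],[18,0],[19,7],[21,20],[25,17],[32,14],[35,0],[38,18],[42,16],[50,0]]
[[2,11],[7,0],[15,18],[18,0],[19,7],[21,20],[25,17],[32,14],[38,18],[42,16],[50,0]]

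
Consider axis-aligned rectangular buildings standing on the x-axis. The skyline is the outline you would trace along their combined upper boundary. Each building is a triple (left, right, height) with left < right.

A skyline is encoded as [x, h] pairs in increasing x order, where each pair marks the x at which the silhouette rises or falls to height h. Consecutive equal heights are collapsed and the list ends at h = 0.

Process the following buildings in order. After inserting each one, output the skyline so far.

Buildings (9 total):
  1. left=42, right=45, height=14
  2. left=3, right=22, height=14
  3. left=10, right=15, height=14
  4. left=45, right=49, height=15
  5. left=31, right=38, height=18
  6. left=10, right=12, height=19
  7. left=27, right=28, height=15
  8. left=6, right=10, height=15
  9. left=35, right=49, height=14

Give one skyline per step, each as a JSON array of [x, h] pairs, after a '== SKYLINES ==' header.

== SKYLINES ==
[[42,14],[45,0]]
[[3,14],[22,0],[42,14],[45,0]]
[[3,14],[22,0],[42,14],[45,0]]
[[3,14],[22,0],[42,14],[45,15],[49,0]]
[[3,14],[22,0],[31,18],[38,0],[42,14],[45,15],[49,0]]
[[3,14],[10,19],[12,14],[22,0],[31,18],[38,0],[42,14],[45,15],[49,0]]
[[3,14],[10,19],[12,14],[22,0],[27,15],[28,0],[31,18],[38,0],[42,14],[45,15],[49,0]]
[[3,14],[6,15],[10,19],[12,14],[22,0],[27,15],[28,0],[31,18],[38,0],[42,14],[45,15],[49,0]]
[[3,14],[6,15],[10,19],[12,14],[22,0],[27,15],[28,0],[31,18],[38,14],[45,15],[49,0]]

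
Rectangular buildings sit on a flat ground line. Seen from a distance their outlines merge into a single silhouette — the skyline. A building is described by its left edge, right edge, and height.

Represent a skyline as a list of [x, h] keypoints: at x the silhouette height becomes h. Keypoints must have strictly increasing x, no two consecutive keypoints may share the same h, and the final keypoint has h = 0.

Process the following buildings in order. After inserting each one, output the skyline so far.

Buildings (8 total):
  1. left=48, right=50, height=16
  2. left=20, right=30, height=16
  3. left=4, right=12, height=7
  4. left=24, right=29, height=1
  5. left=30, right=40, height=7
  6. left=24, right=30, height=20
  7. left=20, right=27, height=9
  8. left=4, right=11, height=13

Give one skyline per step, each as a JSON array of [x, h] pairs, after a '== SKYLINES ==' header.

== SKYLINES ==
[[48,16],[50,0]]
[[20,16],[30,0],[48,16],[50,0]]
[[4,7],[12,0],[20,16],[30,0],[48,16],[50,0]]
[[4,7],[12,0],[20,16],[30,0],[48,16],[50,0]]
[[4,7],[12,0],[20,16],[30,7],[40,0],[48,16],[50,0]]
[[4,7],[12,0],[20,16],[24,20],[30,7],[40,0],[48,16],[50,0]]
[[4,7],[12,0],[20,16],[24,20],[30,7],[40,0],[48,16],[50,0]]
[[4,13],[11,7],[12,0],[20,16],[24,20],[30,7],[40,0],[48,16],[50,0]]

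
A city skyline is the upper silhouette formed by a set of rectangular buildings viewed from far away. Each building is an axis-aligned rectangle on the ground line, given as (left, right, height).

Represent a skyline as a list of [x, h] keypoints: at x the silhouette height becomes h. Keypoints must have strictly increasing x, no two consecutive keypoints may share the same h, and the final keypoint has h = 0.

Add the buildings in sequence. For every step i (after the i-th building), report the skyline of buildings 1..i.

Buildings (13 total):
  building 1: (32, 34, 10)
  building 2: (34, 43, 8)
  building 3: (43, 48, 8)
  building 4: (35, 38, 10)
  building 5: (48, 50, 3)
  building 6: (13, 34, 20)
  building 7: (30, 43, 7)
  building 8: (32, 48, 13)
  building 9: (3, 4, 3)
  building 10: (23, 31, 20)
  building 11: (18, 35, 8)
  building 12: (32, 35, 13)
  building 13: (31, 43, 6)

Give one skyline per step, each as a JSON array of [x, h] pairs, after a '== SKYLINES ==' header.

== SKYLINES ==
[[32,10],[34,0]]
[[32,10],[34,8],[43,0]]
[[32,10],[34,8],[48,0]]
[[32,10],[34,8],[35,10],[38,8],[48,0]]
[[32,10],[34,8],[35,10],[38,8],[48,3],[50,0]]
[[13,20],[34,8],[35,10],[38,8],[48,3],[50,0]]
[[13,20],[34,8],[35,10],[38,8],[48,3],[50,0]]
[[13,20],[34,13],[48,3],[50,0]]
[[3,3],[4,0],[13,20],[34,13],[48,3],[50,0]]
[[3,3],[4,0],[13,20],[34,13],[48,3],[50,0]]
[[3,3],[4,0],[13,20],[34,13],[48,3],[50,0]]
[[3,3],[4,0],[13,20],[34,13],[48,3],[50,0]]
[[3,3],[4,0],[13,20],[34,13],[48,3],[50,0]]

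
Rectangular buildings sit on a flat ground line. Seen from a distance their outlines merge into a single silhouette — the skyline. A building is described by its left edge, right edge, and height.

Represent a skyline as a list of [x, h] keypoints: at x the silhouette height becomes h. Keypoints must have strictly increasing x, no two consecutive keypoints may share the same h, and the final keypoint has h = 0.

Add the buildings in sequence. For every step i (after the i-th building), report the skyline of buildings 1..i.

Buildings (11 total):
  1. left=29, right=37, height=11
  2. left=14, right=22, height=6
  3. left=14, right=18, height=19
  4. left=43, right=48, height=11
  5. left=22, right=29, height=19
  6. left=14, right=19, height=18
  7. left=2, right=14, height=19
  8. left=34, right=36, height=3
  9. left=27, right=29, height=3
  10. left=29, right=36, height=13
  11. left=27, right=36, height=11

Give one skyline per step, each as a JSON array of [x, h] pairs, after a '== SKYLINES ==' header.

== SKYLINES ==
[[29,11],[37,0]]
[[14,6],[22,0],[29,11],[37,0]]
[[14,19],[18,6],[22,0],[29,11],[37,0]]
[[14,19],[18,6],[22,0],[29,11],[37,0],[43,11],[48,0]]
[[14,19],[18,6],[22,19],[29,11],[37,0],[43,11],[48,0]]
[[14,19],[18,18],[19,6],[22,19],[29,11],[37,0],[43,11],[48,0]]
[[2,19],[18,18],[19,6],[22,19],[29,11],[37,0],[43,11],[48,0]]
[[2,19],[18,18],[19,6],[22,19],[29,11],[37,0],[43,11],[48,0]]
[[2,19],[18,18],[19,6],[22,19],[29,11],[37,0],[43,11],[48,0]]
[[2,19],[18,18],[19,6],[22,19],[29,13],[36,11],[37,0],[43,11],[48,0]]
[[2,19],[18,18],[19,6],[22,19],[29,13],[36,11],[37,0],[43,11],[48,0]]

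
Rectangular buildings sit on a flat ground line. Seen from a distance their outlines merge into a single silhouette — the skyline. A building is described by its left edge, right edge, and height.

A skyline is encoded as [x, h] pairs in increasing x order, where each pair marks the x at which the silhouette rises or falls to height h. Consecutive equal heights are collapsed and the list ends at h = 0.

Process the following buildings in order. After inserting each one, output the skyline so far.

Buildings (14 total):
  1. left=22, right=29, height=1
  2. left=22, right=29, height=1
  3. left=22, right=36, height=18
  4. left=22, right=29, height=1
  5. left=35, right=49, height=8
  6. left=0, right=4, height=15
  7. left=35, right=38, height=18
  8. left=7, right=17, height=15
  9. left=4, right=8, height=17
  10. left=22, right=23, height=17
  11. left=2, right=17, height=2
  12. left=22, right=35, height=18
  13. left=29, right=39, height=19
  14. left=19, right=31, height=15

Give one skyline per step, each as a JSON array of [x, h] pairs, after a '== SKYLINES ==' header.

== SKYLINES ==
[[22,1],[29,0]]
[[22,1],[29,0]]
[[22,18],[36,0]]
[[22,18],[36,0]]
[[22,18],[36,8],[49,0]]
[[0,15],[4,0],[22,18],[36,8],[49,0]]
[[0,15],[4,0],[22,18],[38,8],[49,0]]
[[0,15],[4,0],[7,15],[17,0],[22,18],[38,8],[49,0]]
[[0,15],[4,17],[8,15],[17,0],[22,18],[38,8],[49,0]]
[[0,15],[4,17],[8,15],[17,0],[22,18],[38,8],[49,0]]
[[0,15],[4,17],[8,15],[17,0],[22,18],[38,8],[49,0]]
[[0,15],[4,17],[8,15],[17,0],[22,18],[38,8],[49,0]]
[[0,15],[4,17],[8,15],[17,0],[22,18],[29,19],[39,8],[49,0]]
[[0,15],[4,17],[8,15],[17,0],[19,15],[22,18],[29,19],[39,8],[49,0]]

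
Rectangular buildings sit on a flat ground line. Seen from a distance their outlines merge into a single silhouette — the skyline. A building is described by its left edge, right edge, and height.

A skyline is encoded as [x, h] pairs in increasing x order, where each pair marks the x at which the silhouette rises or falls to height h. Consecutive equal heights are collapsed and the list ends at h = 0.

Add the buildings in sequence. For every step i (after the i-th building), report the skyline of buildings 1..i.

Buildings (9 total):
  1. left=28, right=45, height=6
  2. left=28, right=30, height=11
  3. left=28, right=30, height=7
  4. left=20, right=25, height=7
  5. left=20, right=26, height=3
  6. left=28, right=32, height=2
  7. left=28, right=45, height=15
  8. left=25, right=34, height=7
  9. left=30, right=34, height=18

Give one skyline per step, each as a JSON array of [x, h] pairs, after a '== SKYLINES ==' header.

== SKYLINES ==
[[28,6],[45,0]]
[[28,11],[30,6],[45,0]]
[[28,11],[30,6],[45,0]]
[[20,7],[25,0],[28,11],[30,6],[45,0]]
[[20,7],[25,3],[26,0],[28,11],[30,6],[45,0]]
[[20,7],[25,3],[26,0],[28,11],[30,6],[45,0]]
[[20,7],[25,3],[26,0],[28,15],[45,0]]
[[20,7],[28,15],[45,0]]
[[20,7],[28,15],[30,18],[34,15],[45,0]]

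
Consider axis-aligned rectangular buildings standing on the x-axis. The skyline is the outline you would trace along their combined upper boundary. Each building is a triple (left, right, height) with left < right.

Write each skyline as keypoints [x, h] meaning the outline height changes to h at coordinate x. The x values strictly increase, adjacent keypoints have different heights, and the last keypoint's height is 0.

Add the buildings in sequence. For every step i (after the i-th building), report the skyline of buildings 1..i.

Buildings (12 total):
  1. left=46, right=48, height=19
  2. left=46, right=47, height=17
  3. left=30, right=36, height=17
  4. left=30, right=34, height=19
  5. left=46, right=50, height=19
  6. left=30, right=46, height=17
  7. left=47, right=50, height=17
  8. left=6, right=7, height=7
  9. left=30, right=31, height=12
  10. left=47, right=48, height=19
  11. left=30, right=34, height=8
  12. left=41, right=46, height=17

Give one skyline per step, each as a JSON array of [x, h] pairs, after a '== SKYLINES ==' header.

== SKYLINES ==
[[46,19],[48,0]]
[[46,19],[48,0]]
[[30,17],[36,0],[46,19],[48,0]]
[[30,19],[34,17],[36,0],[46,19],[48,0]]
[[30,19],[34,17],[36,0],[46,19],[50,0]]
[[30,19],[34,17],[46,19],[50,0]]
[[30,19],[34,17],[46,19],[50,0]]
[[6,7],[7,0],[30,19],[34,17],[46,19],[50,0]]
[[6,7],[7,0],[30,19],[34,17],[46,19],[50,0]]
[[6,7],[7,0],[30,19],[34,17],[46,19],[50,0]]
[[6,7],[7,0],[30,19],[34,17],[46,19],[50,0]]
[[6,7],[7,0],[30,19],[34,17],[46,19],[50,0]]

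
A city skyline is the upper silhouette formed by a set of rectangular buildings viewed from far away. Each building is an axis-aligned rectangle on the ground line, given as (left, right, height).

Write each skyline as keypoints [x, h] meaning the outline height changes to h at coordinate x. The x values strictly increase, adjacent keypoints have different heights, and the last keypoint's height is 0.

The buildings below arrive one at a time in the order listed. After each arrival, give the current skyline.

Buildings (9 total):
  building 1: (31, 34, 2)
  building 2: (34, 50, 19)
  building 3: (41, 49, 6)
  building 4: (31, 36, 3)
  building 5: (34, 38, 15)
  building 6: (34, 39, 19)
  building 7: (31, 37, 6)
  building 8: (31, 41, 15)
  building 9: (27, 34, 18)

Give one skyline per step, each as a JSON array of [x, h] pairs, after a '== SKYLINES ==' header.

== SKYLINES ==
[[31,2],[34,0]]
[[31,2],[34,19],[50,0]]
[[31,2],[34,19],[50,0]]
[[31,3],[34,19],[50,0]]
[[31,3],[34,19],[50,0]]
[[31,3],[34,19],[50,0]]
[[31,6],[34,19],[50,0]]
[[31,15],[34,19],[50,0]]
[[27,18],[34,19],[50,0]]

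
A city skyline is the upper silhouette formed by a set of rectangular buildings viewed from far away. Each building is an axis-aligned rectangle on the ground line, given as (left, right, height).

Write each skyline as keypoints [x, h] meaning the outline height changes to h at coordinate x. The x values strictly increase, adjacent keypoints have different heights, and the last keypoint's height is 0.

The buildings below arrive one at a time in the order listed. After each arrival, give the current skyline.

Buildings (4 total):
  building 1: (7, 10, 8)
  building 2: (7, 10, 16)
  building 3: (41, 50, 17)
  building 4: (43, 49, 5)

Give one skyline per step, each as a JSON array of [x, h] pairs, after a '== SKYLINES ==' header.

== SKYLINES ==
[[7,8],[10,0]]
[[7,16],[10,0]]
[[7,16],[10,0],[41,17],[50,0]]
[[7,16],[10,0],[41,17],[50,0]]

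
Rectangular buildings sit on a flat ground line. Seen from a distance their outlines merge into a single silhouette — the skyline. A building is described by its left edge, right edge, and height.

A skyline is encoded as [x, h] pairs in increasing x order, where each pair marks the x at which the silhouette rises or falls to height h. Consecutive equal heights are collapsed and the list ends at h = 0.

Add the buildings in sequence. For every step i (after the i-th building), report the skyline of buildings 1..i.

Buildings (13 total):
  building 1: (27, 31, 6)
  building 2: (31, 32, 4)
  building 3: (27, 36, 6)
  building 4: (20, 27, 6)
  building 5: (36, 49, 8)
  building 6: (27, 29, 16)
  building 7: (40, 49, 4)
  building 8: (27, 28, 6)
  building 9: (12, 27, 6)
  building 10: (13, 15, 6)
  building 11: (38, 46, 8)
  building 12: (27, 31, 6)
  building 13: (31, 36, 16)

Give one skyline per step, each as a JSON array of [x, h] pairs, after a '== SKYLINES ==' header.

== SKYLINES ==
[[27,6],[31,0]]
[[27,6],[31,4],[32,0]]
[[27,6],[36,0]]
[[20,6],[36,0]]
[[20,6],[36,8],[49,0]]
[[20,6],[27,16],[29,6],[36,8],[49,0]]
[[20,6],[27,16],[29,6],[36,8],[49,0]]
[[20,6],[27,16],[29,6],[36,8],[49,0]]
[[12,6],[27,16],[29,6],[36,8],[49,0]]
[[12,6],[27,16],[29,6],[36,8],[49,0]]
[[12,6],[27,16],[29,6],[36,8],[49,0]]
[[12,6],[27,16],[29,6],[36,8],[49,0]]
[[12,6],[27,16],[29,6],[31,16],[36,8],[49,0]]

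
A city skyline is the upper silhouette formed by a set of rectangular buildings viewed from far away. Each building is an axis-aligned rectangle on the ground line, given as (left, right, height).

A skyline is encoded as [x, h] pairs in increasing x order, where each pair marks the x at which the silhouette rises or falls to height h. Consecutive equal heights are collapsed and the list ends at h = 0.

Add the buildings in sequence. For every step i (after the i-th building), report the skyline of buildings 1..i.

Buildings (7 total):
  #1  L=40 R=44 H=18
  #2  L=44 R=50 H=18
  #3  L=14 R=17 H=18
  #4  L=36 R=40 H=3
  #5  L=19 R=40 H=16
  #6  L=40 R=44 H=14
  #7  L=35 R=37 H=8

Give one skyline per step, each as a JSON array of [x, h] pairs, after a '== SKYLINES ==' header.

== SKYLINES ==
[[40,18],[44,0]]
[[40,18],[50,0]]
[[14,18],[17,0],[40,18],[50,0]]
[[14,18],[17,0],[36,3],[40,18],[50,0]]
[[14,18],[17,0],[19,16],[40,18],[50,0]]
[[14,18],[17,0],[19,16],[40,18],[50,0]]
[[14,18],[17,0],[19,16],[40,18],[50,0]]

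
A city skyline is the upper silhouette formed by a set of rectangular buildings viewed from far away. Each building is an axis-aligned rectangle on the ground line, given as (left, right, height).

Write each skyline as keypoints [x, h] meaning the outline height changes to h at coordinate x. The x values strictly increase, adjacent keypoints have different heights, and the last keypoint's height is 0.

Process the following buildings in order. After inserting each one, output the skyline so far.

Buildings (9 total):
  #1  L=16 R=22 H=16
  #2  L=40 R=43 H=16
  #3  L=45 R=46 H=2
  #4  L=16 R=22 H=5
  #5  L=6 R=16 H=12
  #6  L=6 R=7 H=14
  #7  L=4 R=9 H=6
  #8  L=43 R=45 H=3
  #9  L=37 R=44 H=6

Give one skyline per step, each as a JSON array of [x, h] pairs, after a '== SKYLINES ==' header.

== SKYLINES ==
[[16,16],[22,0]]
[[16,16],[22,0],[40,16],[43,0]]
[[16,16],[22,0],[40,16],[43,0],[45,2],[46,0]]
[[16,16],[22,0],[40,16],[43,0],[45,2],[46,0]]
[[6,12],[16,16],[22,0],[40,16],[43,0],[45,2],[46,0]]
[[6,14],[7,12],[16,16],[22,0],[40,16],[43,0],[45,2],[46,0]]
[[4,6],[6,14],[7,12],[16,16],[22,0],[40,16],[43,0],[45,2],[46,0]]
[[4,6],[6,14],[7,12],[16,16],[22,0],[40,16],[43,3],[45,2],[46,0]]
[[4,6],[6,14],[7,12],[16,16],[22,0],[37,6],[40,16],[43,6],[44,3],[45,2],[46,0]]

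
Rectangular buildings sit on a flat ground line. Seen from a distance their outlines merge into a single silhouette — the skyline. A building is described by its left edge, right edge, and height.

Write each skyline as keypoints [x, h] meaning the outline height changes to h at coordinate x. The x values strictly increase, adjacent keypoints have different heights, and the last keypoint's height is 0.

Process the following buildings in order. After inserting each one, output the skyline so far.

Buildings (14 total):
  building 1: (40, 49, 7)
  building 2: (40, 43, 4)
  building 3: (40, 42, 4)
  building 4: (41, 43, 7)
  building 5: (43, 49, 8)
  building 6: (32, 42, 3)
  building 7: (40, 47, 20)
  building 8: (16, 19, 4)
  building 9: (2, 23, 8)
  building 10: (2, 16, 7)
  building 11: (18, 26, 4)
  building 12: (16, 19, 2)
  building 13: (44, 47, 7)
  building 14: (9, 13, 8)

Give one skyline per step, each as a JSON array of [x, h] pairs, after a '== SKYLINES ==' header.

== SKYLINES ==
[[40,7],[49,0]]
[[40,7],[49,0]]
[[40,7],[49,0]]
[[40,7],[49,0]]
[[40,7],[43,8],[49,0]]
[[32,3],[40,7],[43,8],[49,0]]
[[32,3],[40,20],[47,8],[49,0]]
[[16,4],[19,0],[32,3],[40,20],[47,8],[49,0]]
[[2,8],[23,0],[32,3],[40,20],[47,8],[49,0]]
[[2,8],[23,0],[32,3],[40,20],[47,8],[49,0]]
[[2,8],[23,4],[26,0],[32,3],[40,20],[47,8],[49,0]]
[[2,8],[23,4],[26,0],[32,3],[40,20],[47,8],[49,0]]
[[2,8],[23,4],[26,0],[32,3],[40,20],[47,8],[49,0]]
[[2,8],[23,4],[26,0],[32,3],[40,20],[47,8],[49,0]]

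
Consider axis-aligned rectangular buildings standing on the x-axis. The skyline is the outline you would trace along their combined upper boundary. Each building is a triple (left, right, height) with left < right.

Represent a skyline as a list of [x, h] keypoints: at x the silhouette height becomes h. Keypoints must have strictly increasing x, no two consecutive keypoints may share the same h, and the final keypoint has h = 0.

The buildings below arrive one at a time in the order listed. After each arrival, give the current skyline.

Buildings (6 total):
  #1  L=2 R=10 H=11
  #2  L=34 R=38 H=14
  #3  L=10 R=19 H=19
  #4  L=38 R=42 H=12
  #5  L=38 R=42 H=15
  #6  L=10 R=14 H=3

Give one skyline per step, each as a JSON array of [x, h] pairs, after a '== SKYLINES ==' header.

== SKYLINES ==
[[2,11],[10,0]]
[[2,11],[10,0],[34,14],[38,0]]
[[2,11],[10,19],[19,0],[34,14],[38,0]]
[[2,11],[10,19],[19,0],[34,14],[38,12],[42,0]]
[[2,11],[10,19],[19,0],[34,14],[38,15],[42,0]]
[[2,11],[10,19],[19,0],[34,14],[38,15],[42,0]]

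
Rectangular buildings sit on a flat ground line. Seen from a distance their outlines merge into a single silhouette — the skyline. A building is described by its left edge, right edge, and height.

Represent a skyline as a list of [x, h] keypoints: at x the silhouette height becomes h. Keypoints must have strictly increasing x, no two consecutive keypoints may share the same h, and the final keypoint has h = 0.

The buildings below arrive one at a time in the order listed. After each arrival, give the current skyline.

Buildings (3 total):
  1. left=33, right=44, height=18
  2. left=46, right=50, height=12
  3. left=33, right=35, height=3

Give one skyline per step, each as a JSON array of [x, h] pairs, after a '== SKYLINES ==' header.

== SKYLINES ==
[[33,18],[44,0]]
[[33,18],[44,0],[46,12],[50,0]]
[[33,18],[44,0],[46,12],[50,0]]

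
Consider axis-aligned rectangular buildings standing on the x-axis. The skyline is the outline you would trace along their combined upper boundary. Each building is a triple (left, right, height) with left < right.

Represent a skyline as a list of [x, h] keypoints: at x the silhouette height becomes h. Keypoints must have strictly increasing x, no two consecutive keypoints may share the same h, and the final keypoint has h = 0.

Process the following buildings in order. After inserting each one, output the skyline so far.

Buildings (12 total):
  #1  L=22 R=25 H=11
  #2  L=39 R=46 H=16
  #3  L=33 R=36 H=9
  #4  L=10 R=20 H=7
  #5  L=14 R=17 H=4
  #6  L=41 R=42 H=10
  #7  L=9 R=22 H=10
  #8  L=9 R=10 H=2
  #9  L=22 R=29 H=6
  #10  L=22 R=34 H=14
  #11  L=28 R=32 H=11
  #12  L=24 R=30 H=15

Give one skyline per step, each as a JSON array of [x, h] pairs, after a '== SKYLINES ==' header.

== SKYLINES ==
[[22,11],[25,0]]
[[22,11],[25,0],[39,16],[46,0]]
[[22,11],[25,0],[33,9],[36,0],[39,16],[46,0]]
[[10,7],[20,0],[22,11],[25,0],[33,9],[36,0],[39,16],[46,0]]
[[10,7],[20,0],[22,11],[25,0],[33,9],[36,0],[39,16],[46,0]]
[[10,7],[20,0],[22,11],[25,0],[33,9],[36,0],[39,16],[46,0]]
[[9,10],[22,11],[25,0],[33,9],[36,0],[39,16],[46,0]]
[[9,10],[22,11],[25,0],[33,9],[36,0],[39,16],[46,0]]
[[9,10],[22,11],[25,6],[29,0],[33,9],[36,0],[39,16],[46,0]]
[[9,10],[22,14],[34,9],[36,0],[39,16],[46,0]]
[[9,10],[22,14],[34,9],[36,0],[39,16],[46,0]]
[[9,10],[22,14],[24,15],[30,14],[34,9],[36,0],[39,16],[46,0]]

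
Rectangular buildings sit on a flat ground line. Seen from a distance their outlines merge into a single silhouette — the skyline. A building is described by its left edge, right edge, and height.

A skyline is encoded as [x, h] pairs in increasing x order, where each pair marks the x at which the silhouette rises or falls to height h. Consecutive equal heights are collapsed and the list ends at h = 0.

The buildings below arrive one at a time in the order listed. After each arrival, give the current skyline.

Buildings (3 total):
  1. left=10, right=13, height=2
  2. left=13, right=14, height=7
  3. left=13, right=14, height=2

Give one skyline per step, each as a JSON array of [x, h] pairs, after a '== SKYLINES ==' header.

== SKYLINES ==
[[10,2],[13,0]]
[[10,2],[13,7],[14,0]]
[[10,2],[13,7],[14,0]]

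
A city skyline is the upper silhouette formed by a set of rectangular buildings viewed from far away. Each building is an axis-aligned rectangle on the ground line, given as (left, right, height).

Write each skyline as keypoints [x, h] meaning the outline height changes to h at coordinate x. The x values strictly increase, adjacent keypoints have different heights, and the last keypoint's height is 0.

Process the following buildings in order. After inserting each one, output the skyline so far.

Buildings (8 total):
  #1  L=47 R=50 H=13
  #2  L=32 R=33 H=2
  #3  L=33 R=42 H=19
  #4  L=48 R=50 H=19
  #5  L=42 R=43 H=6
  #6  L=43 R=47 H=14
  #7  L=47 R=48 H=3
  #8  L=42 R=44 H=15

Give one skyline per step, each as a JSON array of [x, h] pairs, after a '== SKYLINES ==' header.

== SKYLINES ==
[[47,13],[50,0]]
[[32,2],[33,0],[47,13],[50,0]]
[[32,2],[33,19],[42,0],[47,13],[50,0]]
[[32,2],[33,19],[42,0],[47,13],[48,19],[50,0]]
[[32,2],[33,19],[42,6],[43,0],[47,13],[48,19],[50,0]]
[[32,2],[33,19],[42,6],[43,14],[47,13],[48,19],[50,0]]
[[32,2],[33,19],[42,6],[43,14],[47,13],[48,19],[50,0]]
[[32,2],[33,19],[42,15],[44,14],[47,13],[48,19],[50,0]]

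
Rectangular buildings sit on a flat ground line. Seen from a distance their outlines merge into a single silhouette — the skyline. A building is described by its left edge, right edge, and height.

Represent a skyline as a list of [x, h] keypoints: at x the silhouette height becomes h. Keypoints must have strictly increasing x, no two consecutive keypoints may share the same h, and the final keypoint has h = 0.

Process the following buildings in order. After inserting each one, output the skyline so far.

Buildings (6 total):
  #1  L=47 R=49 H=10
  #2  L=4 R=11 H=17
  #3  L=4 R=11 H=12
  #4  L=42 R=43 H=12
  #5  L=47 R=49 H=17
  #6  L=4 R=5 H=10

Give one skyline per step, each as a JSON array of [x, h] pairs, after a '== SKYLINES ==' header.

== SKYLINES ==
[[47,10],[49,0]]
[[4,17],[11,0],[47,10],[49,0]]
[[4,17],[11,0],[47,10],[49,0]]
[[4,17],[11,0],[42,12],[43,0],[47,10],[49,0]]
[[4,17],[11,0],[42,12],[43,0],[47,17],[49,0]]
[[4,17],[11,0],[42,12],[43,0],[47,17],[49,0]]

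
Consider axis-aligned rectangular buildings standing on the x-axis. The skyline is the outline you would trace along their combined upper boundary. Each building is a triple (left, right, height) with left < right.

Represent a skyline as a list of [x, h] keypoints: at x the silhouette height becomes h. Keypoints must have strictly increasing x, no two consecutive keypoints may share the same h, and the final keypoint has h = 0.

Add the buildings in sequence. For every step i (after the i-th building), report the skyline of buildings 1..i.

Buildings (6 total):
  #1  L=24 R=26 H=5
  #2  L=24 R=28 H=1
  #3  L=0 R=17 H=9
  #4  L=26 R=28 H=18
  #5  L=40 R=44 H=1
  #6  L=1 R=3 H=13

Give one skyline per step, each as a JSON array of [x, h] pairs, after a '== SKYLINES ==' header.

== SKYLINES ==
[[24,5],[26,0]]
[[24,5],[26,1],[28,0]]
[[0,9],[17,0],[24,5],[26,1],[28,0]]
[[0,9],[17,0],[24,5],[26,18],[28,0]]
[[0,9],[17,0],[24,5],[26,18],[28,0],[40,1],[44,0]]
[[0,9],[1,13],[3,9],[17,0],[24,5],[26,18],[28,0],[40,1],[44,0]]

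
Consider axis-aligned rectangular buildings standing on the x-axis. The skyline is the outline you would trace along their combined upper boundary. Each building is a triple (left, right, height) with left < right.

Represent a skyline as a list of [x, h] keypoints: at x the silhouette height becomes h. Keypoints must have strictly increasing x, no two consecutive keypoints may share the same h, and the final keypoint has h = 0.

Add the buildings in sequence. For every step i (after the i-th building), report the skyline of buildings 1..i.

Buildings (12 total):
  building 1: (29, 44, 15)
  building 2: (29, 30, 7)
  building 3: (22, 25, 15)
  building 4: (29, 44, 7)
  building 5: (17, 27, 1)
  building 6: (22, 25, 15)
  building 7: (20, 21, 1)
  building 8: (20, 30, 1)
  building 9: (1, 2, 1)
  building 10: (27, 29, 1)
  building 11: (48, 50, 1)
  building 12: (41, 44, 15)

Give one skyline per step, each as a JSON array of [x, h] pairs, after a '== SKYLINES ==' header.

== SKYLINES ==
[[29,15],[44,0]]
[[29,15],[44,0]]
[[22,15],[25,0],[29,15],[44,0]]
[[22,15],[25,0],[29,15],[44,0]]
[[17,1],[22,15],[25,1],[27,0],[29,15],[44,0]]
[[17,1],[22,15],[25,1],[27,0],[29,15],[44,0]]
[[17,1],[22,15],[25,1],[27,0],[29,15],[44,0]]
[[17,1],[22,15],[25,1],[29,15],[44,0]]
[[1,1],[2,0],[17,1],[22,15],[25,1],[29,15],[44,0]]
[[1,1],[2,0],[17,1],[22,15],[25,1],[29,15],[44,0]]
[[1,1],[2,0],[17,1],[22,15],[25,1],[29,15],[44,0],[48,1],[50,0]]
[[1,1],[2,0],[17,1],[22,15],[25,1],[29,15],[44,0],[48,1],[50,0]]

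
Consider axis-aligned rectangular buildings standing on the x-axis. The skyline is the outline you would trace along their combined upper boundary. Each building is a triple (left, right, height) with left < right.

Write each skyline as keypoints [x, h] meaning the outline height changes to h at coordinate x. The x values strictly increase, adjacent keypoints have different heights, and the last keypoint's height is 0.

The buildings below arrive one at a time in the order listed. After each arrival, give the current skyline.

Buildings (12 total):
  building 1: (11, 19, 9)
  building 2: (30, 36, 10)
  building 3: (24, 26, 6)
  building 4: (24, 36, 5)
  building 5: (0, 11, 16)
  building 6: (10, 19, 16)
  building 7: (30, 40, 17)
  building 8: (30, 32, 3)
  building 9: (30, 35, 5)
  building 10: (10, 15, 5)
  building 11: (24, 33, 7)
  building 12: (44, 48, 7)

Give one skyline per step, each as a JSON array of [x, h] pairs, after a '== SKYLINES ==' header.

== SKYLINES ==
[[11,9],[19,0]]
[[11,9],[19,0],[30,10],[36,0]]
[[11,9],[19,0],[24,6],[26,0],[30,10],[36,0]]
[[11,9],[19,0],[24,6],[26,5],[30,10],[36,0]]
[[0,16],[11,9],[19,0],[24,6],[26,5],[30,10],[36,0]]
[[0,16],[19,0],[24,6],[26,5],[30,10],[36,0]]
[[0,16],[19,0],[24,6],[26,5],[30,17],[40,0]]
[[0,16],[19,0],[24,6],[26,5],[30,17],[40,0]]
[[0,16],[19,0],[24,6],[26,5],[30,17],[40,0]]
[[0,16],[19,0],[24,6],[26,5],[30,17],[40,0]]
[[0,16],[19,0],[24,7],[30,17],[40,0]]
[[0,16],[19,0],[24,7],[30,17],[40,0],[44,7],[48,0]]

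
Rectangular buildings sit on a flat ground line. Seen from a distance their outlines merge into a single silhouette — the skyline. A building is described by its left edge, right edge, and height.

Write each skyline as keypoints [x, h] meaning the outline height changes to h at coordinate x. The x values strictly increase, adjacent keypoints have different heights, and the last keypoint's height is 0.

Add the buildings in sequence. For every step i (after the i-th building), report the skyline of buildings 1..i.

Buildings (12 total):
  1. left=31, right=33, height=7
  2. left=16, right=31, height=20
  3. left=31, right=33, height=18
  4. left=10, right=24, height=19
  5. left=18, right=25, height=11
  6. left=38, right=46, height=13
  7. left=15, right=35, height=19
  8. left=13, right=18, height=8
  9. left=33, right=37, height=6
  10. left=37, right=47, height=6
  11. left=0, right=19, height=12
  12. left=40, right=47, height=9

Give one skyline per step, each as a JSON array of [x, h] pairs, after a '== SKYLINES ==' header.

== SKYLINES ==
[[31,7],[33,0]]
[[16,20],[31,7],[33,0]]
[[16,20],[31,18],[33,0]]
[[10,19],[16,20],[31,18],[33,0]]
[[10,19],[16,20],[31,18],[33,0]]
[[10,19],[16,20],[31,18],[33,0],[38,13],[46,0]]
[[10,19],[16,20],[31,19],[35,0],[38,13],[46,0]]
[[10,19],[16,20],[31,19],[35,0],[38,13],[46,0]]
[[10,19],[16,20],[31,19],[35,6],[37,0],[38,13],[46,0]]
[[10,19],[16,20],[31,19],[35,6],[38,13],[46,6],[47,0]]
[[0,12],[10,19],[16,20],[31,19],[35,6],[38,13],[46,6],[47,0]]
[[0,12],[10,19],[16,20],[31,19],[35,6],[38,13],[46,9],[47,0]]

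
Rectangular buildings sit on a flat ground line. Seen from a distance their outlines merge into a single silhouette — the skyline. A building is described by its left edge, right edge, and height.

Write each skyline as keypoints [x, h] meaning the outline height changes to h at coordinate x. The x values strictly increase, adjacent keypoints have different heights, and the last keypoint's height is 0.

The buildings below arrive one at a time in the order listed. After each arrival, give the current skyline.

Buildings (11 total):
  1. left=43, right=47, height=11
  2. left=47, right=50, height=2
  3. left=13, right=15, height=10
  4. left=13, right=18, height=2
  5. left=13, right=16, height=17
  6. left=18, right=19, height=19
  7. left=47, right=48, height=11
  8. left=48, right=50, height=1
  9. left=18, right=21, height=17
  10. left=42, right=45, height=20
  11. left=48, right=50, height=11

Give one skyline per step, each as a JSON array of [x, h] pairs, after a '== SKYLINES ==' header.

== SKYLINES ==
[[43,11],[47,0]]
[[43,11],[47,2],[50,0]]
[[13,10],[15,0],[43,11],[47,2],[50,0]]
[[13,10],[15,2],[18,0],[43,11],[47,2],[50,0]]
[[13,17],[16,2],[18,0],[43,11],[47,2],[50,0]]
[[13,17],[16,2],[18,19],[19,0],[43,11],[47,2],[50,0]]
[[13,17],[16,2],[18,19],[19,0],[43,11],[48,2],[50,0]]
[[13,17],[16,2],[18,19],[19,0],[43,11],[48,2],[50,0]]
[[13,17],[16,2],[18,19],[19,17],[21,0],[43,11],[48,2],[50,0]]
[[13,17],[16,2],[18,19],[19,17],[21,0],[42,20],[45,11],[48,2],[50,0]]
[[13,17],[16,2],[18,19],[19,17],[21,0],[42,20],[45,11],[50,0]]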